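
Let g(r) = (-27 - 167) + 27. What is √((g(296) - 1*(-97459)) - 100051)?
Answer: I*√2759 ≈ 52.526*I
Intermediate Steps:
g(r) = -167 (g(r) = -194 + 27 = -167)
√((g(296) - 1*(-97459)) - 100051) = √((-167 - 1*(-97459)) - 100051) = √((-167 + 97459) - 100051) = √(97292 - 100051) = √(-2759) = I*√2759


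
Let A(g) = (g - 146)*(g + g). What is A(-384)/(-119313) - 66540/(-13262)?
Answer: 423487090/263721501 ≈ 1.6058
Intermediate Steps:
A(g) = 2*g*(-146 + g) (A(g) = (-146 + g)*(2*g) = 2*g*(-146 + g))
A(-384)/(-119313) - 66540/(-13262) = (2*(-384)*(-146 - 384))/(-119313) - 66540/(-13262) = (2*(-384)*(-530))*(-1/119313) - 66540*(-1/13262) = 407040*(-1/119313) + 33270/6631 = -135680/39771 + 33270/6631 = 423487090/263721501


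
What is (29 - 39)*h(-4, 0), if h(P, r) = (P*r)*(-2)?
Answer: 0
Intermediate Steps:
h(P, r) = -2*P*r
(29 - 39)*h(-4, 0) = (29 - 39)*(-2*(-4)*0) = -10*0 = 0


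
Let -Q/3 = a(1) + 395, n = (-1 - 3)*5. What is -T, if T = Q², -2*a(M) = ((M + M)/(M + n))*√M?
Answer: -507060324/361 ≈ -1.4046e+6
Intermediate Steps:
n = -20 (n = -4*5 = -20)
a(M) = -M^(3/2)/(-20 + M) (a(M) = -(M + M)/(M - 20)*√M/2 = -(2*M)/(-20 + M)*√M/2 = -2*M/(-20 + M)*√M/2 = -M^(3/2)/(-20 + M))
Q = -22518/19 (Q = -3*(-1^(3/2)/(-20 + 1) + 395) = -3*(-1*1/(-19) + 395) = -3*(-1*1*(-1/19) + 395) = -3*(1/19 + 395) = -3*7506/19 = -22518/19 ≈ -1185.2)
T = 507060324/361 (T = (-22518/19)² = 507060324/361 ≈ 1.4046e+6)
-T = -1*507060324/361 = -507060324/361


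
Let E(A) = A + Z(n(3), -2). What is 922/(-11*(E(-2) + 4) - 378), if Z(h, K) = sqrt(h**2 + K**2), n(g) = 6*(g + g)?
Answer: -3688/27 + 5071*sqrt(13)/135 ≈ -1.1574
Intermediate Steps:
n(g) = 12*g (n(g) = 6*(2*g) = 12*g)
Z(h, K) = sqrt(K**2 + h**2)
E(A) = A + 10*sqrt(13) (E(A) = A + sqrt((-2)**2 + (12*3)**2) = A + sqrt(4 + 36**2) = A + sqrt(4 + 1296) = A + sqrt(1300) = A + 10*sqrt(13))
922/(-11*(E(-2) + 4) - 378) = 922/(-11*((-2 + 10*sqrt(13)) + 4) - 378) = 922/(-11*(2 + 10*sqrt(13)) - 378) = 922/((-22 - 110*sqrt(13)) - 378) = 922/(-400 - 110*sqrt(13))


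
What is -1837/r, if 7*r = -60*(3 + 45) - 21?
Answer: 12859/2901 ≈ 4.4326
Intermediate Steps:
r = -2901/7 (r = (-60*(3 + 45) - 21)/7 = (-60*48 - 21)/7 = (-2880 - 21)/7 = (⅐)*(-2901) = -2901/7 ≈ -414.43)
-1837/r = -1837/(-2901/7) = -1837*(-7/2901) = 12859/2901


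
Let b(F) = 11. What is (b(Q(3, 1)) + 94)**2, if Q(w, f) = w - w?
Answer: 11025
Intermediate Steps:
Q(w, f) = 0
(b(Q(3, 1)) + 94)**2 = (11 + 94)**2 = 105**2 = 11025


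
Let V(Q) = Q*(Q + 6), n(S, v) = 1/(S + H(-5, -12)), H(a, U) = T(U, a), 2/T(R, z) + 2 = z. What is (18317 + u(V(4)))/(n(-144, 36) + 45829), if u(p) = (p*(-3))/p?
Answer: 18497140/46287283 ≈ 0.39962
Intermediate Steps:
T(R, z) = 2/(-2 + z)
H(a, U) = 2/(-2 + a)
n(S, v) = 1/(-2/7 + S) (n(S, v) = 1/(S + 2/(-2 - 5)) = 1/(S + 2/(-7)) = 1/(S + 2*(-⅐)) = 1/(S - 2/7) = 1/(-2/7 + S))
V(Q) = Q*(6 + Q)
u(p) = -3 (u(p) = (-3*p)/p = -3)
(18317 + u(V(4)))/(n(-144, 36) + 45829) = (18317 - 3)/(7/(-2 + 7*(-144)) + 45829) = 18314/(7/(-2 - 1008) + 45829) = 18314/(7/(-1010) + 45829) = 18314/(7*(-1/1010) + 45829) = 18314/(-7/1010 + 45829) = 18314/(46287283/1010) = 18314*(1010/46287283) = 18497140/46287283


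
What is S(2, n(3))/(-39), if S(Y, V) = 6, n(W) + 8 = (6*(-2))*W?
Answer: -2/13 ≈ -0.15385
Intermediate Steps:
n(W) = -8 - 12*W (n(W) = -8 + (6*(-2))*W = -8 - 12*W)
S(2, n(3))/(-39) = 6/(-39) = -1/39*6 = -2/13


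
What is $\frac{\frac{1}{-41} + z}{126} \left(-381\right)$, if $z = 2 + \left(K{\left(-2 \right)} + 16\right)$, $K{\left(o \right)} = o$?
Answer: $- \frac{83185}{1722} \approx -48.307$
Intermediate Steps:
$z = 16$ ($z = 2 + \left(-2 + 16\right) = 2 + 14 = 16$)
$\frac{\frac{1}{-41} + z}{126} \left(-381\right) = \frac{\frac{1}{-41} + 16}{126} \left(-381\right) = \left(- \frac{1}{41} + 16\right) \frac{1}{126} \left(-381\right) = \frac{655}{41} \cdot \frac{1}{126} \left(-381\right) = \frac{655}{5166} \left(-381\right) = - \frac{83185}{1722}$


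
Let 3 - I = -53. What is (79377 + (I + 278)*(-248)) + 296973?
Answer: 293518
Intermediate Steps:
I = 56 (I = 3 - 1*(-53) = 3 + 53 = 56)
(79377 + (I + 278)*(-248)) + 296973 = (79377 + (56 + 278)*(-248)) + 296973 = (79377 + 334*(-248)) + 296973 = (79377 - 82832) + 296973 = -3455 + 296973 = 293518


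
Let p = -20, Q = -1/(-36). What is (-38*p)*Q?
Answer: 190/9 ≈ 21.111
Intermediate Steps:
Q = 1/36 (Q = -1*(-1/36) = 1/36 ≈ 0.027778)
(-38*p)*Q = -38*(-20)*(1/36) = 760*(1/36) = 190/9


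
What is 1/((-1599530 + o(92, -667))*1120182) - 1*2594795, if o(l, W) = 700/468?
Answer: -181321053213877452089/69878758519990 ≈ -2.5948e+6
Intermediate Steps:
o(l, W) = 175/117 (o(l, W) = 700*(1/468) = 175/117)
1/((-1599530 + o(92, -667))*1120182) - 1*2594795 = 1/((-1599530 + 175/117)*1120182) - 1*2594795 = (1/1120182)/(-187144835/117) - 2594795 = -117/187144835*1/1120182 - 2594795 = -39/69878758519990 - 2594795 = -181321053213877452089/69878758519990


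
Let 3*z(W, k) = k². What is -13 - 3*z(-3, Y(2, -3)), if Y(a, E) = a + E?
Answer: -14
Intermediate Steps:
Y(a, E) = E + a
z(W, k) = k²/3
-13 - 3*z(-3, Y(2, -3)) = -13 - (-3 + 2)² = -13 - (-1)² = -13 - 1 = -14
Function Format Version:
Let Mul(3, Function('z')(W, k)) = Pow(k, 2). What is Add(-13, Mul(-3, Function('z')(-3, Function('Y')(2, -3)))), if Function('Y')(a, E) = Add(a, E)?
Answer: -14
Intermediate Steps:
Function('Y')(a, E) = Add(E, a)
Function('z')(W, k) = Mul(Rational(1, 3), Pow(k, 2))
Add(-13, Mul(-3, Function('z')(-3, Function('Y')(2, -3)))) = Add(-13, Mul(-3, Mul(Rational(1, 3), Pow(Add(-3, 2), 2)))) = Add(-13, Mul(-3, Mul(Rational(1, 3), Pow(-1, 2)))) = Add(-13, Mul(-3, Mul(Rational(1, 3), 1))) = Add(-13, Mul(-3, Rational(1, 3))) = Add(-13, -1) = -14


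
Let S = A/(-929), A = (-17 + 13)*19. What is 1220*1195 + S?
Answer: 1354389176/929 ≈ 1.4579e+6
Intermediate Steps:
A = -76 (A = -4*19 = -76)
S = 76/929 (S = -76/(-929) = -76*(-1/929) = 76/929 ≈ 0.081808)
1220*1195 + S = 1220*1195 + 76/929 = 1457900 + 76/929 = 1354389176/929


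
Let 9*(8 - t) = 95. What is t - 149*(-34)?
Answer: 45571/9 ≈ 5063.4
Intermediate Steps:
t = -23/9 (t = 8 - ⅑*95 = 8 - 95/9 = -23/9 ≈ -2.5556)
t - 149*(-34) = -23/9 - 149*(-34) = -23/9 + 5066 = 45571/9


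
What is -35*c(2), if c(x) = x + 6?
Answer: -280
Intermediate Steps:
c(x) = 6 + x
-35*c(2) = -35*(6 + 2) = -35*8 = -280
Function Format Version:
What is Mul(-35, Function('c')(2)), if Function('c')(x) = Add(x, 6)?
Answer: -280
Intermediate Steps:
Function('c')(x) = Add(6, x)
Mul(-35, Function('c')(2)) = Mul(-35, Add(6, 2)) = Mul(-35, 8) = -280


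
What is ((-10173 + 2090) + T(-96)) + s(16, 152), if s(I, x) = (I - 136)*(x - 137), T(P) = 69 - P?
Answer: -9718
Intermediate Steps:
s(I, x) = (-137 + x)*(-136 + I) (s(I, x) = (-136 + I)*(-137 + x) = (-137 + x)*(-136 + I))
((-10173 + 2090) + T(-96)) + s(16, 152) = ((-10173 + 2090) + (69 - 1*(-96))) + (18632 - 137*16 - 136*152 + 16*152) = (-8083 + (69 + 96)) + (18632 - 2192 - 20672 + 2432) = (-8083 + 165) - 1800 = -7918 - 1800 = -9718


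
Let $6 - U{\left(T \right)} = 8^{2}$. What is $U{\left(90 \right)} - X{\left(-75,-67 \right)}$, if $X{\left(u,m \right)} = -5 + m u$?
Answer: $-5078$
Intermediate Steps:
$U{\left(T \right)} = -58$ ($U{\left(T \right)} = 6 - 8^{2} = 6 - 64 = -58$)
$U{\left(90 \right)} - X{\left(-75,-67 \right)} = -58 - \left(-5 - -5025\right) = -58 - \left(-5 + 5025\right) = -58 - 5020 = -5078$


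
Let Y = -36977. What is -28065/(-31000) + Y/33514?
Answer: -20571659/103893400 ≈ -0.19801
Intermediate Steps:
-28065/(-31000) + Y/33514 = -28065/(-31000) - 36977/33514 = -28065*(-1/31000) - 36977*1/33514 = 5613/6200 - 36977/33514 = -20571659/103893400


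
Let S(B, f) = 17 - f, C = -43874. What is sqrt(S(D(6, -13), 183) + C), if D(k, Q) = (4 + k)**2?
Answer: 2*I*sqrt(11010) ≈ 209.86*I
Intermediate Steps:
sqrt(S(D(6, -13), 183) + C) = sqrt((17 - 1*183) - 43874) = sqrt((17 - 183) - 43874) = sqrt(-166 - 43874) = sqrt(-44040) = 2*I*sqrt(11010)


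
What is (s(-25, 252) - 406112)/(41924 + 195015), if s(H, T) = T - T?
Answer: -406112/236939 ≈ -1.7140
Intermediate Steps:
s(H, T) = 0
(s(-25, 252) - 406112)/(41924 + 195015) = (0 - 406112)/(41924 + 195015) = -406112/236939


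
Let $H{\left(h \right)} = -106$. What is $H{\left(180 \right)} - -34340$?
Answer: $34234$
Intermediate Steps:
$H{\left(180 \right)} - -34340 = -106 - -34340 = -106 + 34340 = 34234$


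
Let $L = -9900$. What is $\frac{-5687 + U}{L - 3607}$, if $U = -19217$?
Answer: $\frac{24904}{13507} \approx 1.8438$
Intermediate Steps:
$\frac{-5687 + U}{L - 3607} = \frac{-5687 - 19217}{-9900 - 3607} = - \frac{24904}{-13507} = \left(-24904\right) \left(- \frac{1}{13507}\right) = \frac{24904}{13507}$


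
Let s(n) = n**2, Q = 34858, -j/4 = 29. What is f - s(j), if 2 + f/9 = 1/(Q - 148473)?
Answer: -1530848519/113615 ≈ -13474.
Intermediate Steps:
j = -116 (j = -4*29 = -116)
f = -2045079/113615 (f = -18 + 9/(34858 - 148473) = -18 + 9/(-113615) = -18 + 9*(-1/113615) = -18 - 9/113615 = -2045079/113615 ≈ -18.000)
f - s(j) = -2045079/113615 - 1*(-116)**2 = -2045079/113615 - 1*13456 = -2045079/113615 - 13456 = -1530848519/113615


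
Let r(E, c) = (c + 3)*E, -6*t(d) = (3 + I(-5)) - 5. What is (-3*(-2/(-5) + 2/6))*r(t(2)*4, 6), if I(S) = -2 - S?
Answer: 66/5 ≈ 13.200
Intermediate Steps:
t(d) = -⅙ (t(d) = -((3 + (-2 - 1*(-5))) - 5)/6 = -((3 + (-2 + 5)) - 5)/6 = -((3 + 3) - 5)/6 = -(6 - 5)/6 = -⅙*1 = -⅙)
r(E, c) = E*(3 + c) (r(E, c) = (3 + c)*E = E*(3 + c))
(-3*(-2/(-5) + 2/6))*r(t(2)*4, 6) = (-3*(-2/(-5) + 2/6))*((-⅙*4)*(3 + 6)) = (-3*(-2*(-⅕) + 2*(⅙)))*(-⅔*9) = -3*(⅖ + ⅓)*(-6) = -3*11/15*(-6) = -11/5*(-6) = 66/5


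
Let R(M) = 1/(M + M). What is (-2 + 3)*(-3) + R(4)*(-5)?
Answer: -29/8 ≈ -3.6250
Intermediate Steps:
R(M) = 1/(2*M)
(-2 + 3)*(-3) + R(4)*(-5) = (-2 + 3)*(-3) + ((1/2)/4)*(-5) = 1*(-3) + ((1/2)*(1/4))*(-5) = -3 + (1/8)*(-5) = -3 - 5/8 = -29/8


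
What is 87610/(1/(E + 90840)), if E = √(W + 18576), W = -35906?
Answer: 7958492400 + 87610*I*√17330 ≈ 7.9585e+9 + 1.1533e+7*I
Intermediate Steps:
E = I*√17330 (E = √(-35906 + 18576) = √(-17330) = I*√17330 ≈ 131.64*I)
87610/(1/(E + 90840)) = 87610/(1/(I*√17330 + 90840)) = 87610/(1/(90840 + I*√17330)) = 87610*(90840 + I*√17330) = 7958492400 + 87610*I*√17330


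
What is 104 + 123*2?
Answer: 350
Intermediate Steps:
104 + 123*2 = 104 + 246 = 350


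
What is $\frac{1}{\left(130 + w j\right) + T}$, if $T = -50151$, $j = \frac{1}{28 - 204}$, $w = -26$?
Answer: $- \frac{88}{4401835} \approx -1.9992 \cdot 10^{-5}$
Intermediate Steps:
$j = - \frac{1}{176}$ ($j = \frac{1}{-176} = - \frac{1}{176} \approx -0.0056818$)
$\frac{1}{\left(130 + w j\right) + T} = \frac{1}{\left(130 - - \frac{13}{88}\right) - 50151} = \frac{1}{\left(130 + \frac{13}{88}\right) - 50151} = \frac{1}{\frac{11453}{88} - 50151} = \frac{1}{- \frac{4401835}{88}} = - \frac{88}{4401835}$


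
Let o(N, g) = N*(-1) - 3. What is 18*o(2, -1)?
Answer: -90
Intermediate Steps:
o(N, g) = -3 - N (o(N, g) = -N - 3 = -3 - N)
18*o(2, -1) = 18*(-3 - 1*2) = 18*(-3 - 2) = 18*(-5) = -90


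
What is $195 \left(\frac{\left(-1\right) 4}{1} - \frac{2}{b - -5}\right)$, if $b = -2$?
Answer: $-910$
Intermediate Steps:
$195 \left(\frac{\left(-1\right) 4}{1} - \frac{2}{b - -5}\right) = 195 \left(\frac{\left(-1\right) 4}{1} - \frac{2}{-2 - -5}\right) = 195 \left(\left(-4\right) 1 - \frac{2}{-2 + 5}\right) = 195 \left(-4 - \frac{2}{3}\right) = 195 \left(- \frac{14}{3}\right) = -910$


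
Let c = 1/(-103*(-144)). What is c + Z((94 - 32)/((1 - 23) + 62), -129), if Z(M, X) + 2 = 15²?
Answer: 3307537/14832 ≈ 223.00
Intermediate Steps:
Z(M, X) = 223 (Z(M, X) = -2 + 15² = -2 + 225 = 223)
c = 1/14832 ≈ 6.7422e-5
c + Z((94 - 32)/((1 - 23) + 62), -129) = 1/14832 + 223 = 3307537/14832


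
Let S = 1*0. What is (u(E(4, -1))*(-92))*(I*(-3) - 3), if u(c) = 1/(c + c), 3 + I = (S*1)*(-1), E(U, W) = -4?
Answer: 69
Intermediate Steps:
S = 0
I = -3 (I = -3 + (0*1)*(-1) = -3 + 0*(-1) = -3 + 0 = -3)
u(c) = 1/(2*c)
(u(E(4, -1))*(-92))*(I*(-3) - 3) = (((1/2)/(-4))*(-92))*(-3*(-3) - 3) = (((1/2)*(-1/4))*(-92))*(9 - 3) = -1/8*(-92)*6 = (23/2)*6 = 69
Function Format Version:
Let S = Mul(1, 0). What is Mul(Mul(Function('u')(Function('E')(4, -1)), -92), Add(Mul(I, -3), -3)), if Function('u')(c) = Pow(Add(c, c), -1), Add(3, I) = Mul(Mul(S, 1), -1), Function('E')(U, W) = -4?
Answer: 69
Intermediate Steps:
S = 0
I = -3 (I = Add(-3, Mul(Mul(0, 1), -1)) = Add(-3, Mul(0, -1)) = Add(-3, 0) = -3)
Function('u')(c) = Mul(Rational(1, 2), Pow(c, -1)) (Function('u')(c) = Pow(Mul(2, c), -1) = Mul(Rational(1, 2), Pow(c, -1)))
Mul(Mul(Function('u')(Function('E')(4, -1)), -92), Add(Mul(I, -3), -3)) = Mul(Mul(Mul(Rational(1, 2), Pow(-4, -1)), -92), Add(Mul(-3, -3), -3)) = Mul(Mul(Mul(Rational(1, 2), Rational(-1, 4)), -92), Add(9, -3)) = Mul(Mul(Rational(-1, 8), -92), 6) = Mul(Rational(23, 2), 6) = 69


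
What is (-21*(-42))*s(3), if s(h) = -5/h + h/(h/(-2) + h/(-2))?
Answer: -2352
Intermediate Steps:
s(h) = -1 - 5/h (s(h) = -5/h + h/(h*(-½) + h*(-½)) = -5/h + h/(-h/2 - h/2) = -5/h + h/((-h)) = -5/h + h*(-1/h) = -5/h - 1 = -1 - 5/h)
(-21*(-42))*s(3) = (-21*(-42))*((-5 - 1*3)/3) = 882*((-5 - 3)/3) = 882*((⅓)*(-8)) = 882*(-8/3) = -2352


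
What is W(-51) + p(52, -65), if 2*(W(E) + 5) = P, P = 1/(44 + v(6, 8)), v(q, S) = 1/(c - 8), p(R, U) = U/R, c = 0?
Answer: -8759/1404 ≈ -6.2386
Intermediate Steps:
v(q, S) = -1/8 (v(q, S) = 1/(0 - 8) = 1/(-8) = -1/8)
P = 8/351 (P = 1/(44 - 1/8) = 1/(351/8) = 8/351 ≈ 0.022792)
W(E) = -1751/351 (W(E) = -5 + (1/2)*(8/351) = -5 + 4/351 = -1751/351)
W(-51) + p(52, -65) = -1751/351 - 65/52 = -1751/351 - 65*1/52 = -1751/351 - 5/4 = -8759/1404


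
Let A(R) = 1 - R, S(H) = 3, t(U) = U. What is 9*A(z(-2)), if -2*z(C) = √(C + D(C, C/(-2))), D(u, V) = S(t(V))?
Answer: 27/2 ≈ 13.500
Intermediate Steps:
D(u, V) = 3
z(C) = -√(3 + C)/2 (z(C) = -√(C + 3)/2 = -√(3 + C)/2)
9*A(z(-2)) = 9*(1 - (-1)*√(3 - 2)/2) = 9*(1 - (-1)*√1/2) = 9*(1 - (-1)/2) = 9*(1 - 1*(-½)) = 9*(1 + ½) = 9*(3/2) = 27/2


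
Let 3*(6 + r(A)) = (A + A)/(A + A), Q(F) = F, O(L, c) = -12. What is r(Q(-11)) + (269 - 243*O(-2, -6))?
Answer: 9538/3 ≈ 3179.3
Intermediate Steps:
r(A) = -17/3 (r(A) = -6 + ((A + A)/(A + A))/3 = -6 + ((2*A)/((2*A)))/3 = -6 + ((2*A)*(1/(2*A)))/3 = -6 + (⅓)*1 = -6 + ⅓ = -17/3)
r(Q(-11)) + (269 - 243*O(-2, -6)) = -17/3 + (269 - 243*(-12)) = -17/3 + (269 + 2916) = -17/3 + 3185 = 9538/3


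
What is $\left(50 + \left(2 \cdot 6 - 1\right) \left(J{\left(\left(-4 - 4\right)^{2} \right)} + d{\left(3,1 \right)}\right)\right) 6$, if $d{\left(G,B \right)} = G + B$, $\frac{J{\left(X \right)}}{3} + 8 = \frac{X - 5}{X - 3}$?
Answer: $- \frac{50538}{61} \approx -828.49$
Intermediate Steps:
$J{\left(X \right)} = -24 + \frac{3 \left(-5 + X\right)}{-3 + X}$ ($J{\left(X \right)} = -24 + 3 \frac{X - 5}{X - 3} = -24 + 3 \frac{-5 + X}{-3 + X} = -24 + \frac{3 \left(-5 + X\right)}{-3 + X}$)
$d{\left(G,B \right)} = B + G$
$\left(50 + \left(2 \cdot 6 - 1\right) \left(J{\left(\left(-4 - 4\right)^{2} \right)} + d{\left(3,1 \right)}\right)\right) 6 = \left(50 + \left(2 \cdot 6 - 1\right) \left(\frac{3 \left(19 - 7 \left(-4 - 4\right)^{2}\right)}{-3 + \left(-4 - 4\right)^{2}} + \left(1 + 3\right)\right)\right) 6 = \left(50 + \left(12 - 1\right) \left(\frac{3 \left(19 - 7 \left(-8\right)^{2}\right)}{-3 + \left(-8\right)^{2}} + 4\right)\right) 6 = \left(50 + 11 \left(\frac{3 \left(19 - 448\right)}{-3 + 64} + 4\right)\right) 6 = \left(50 + 11 \left(\frac{3 \left(19 - 448\right)}{61} + 4\right)\right) 6 = \left(50 + 11 \left(3 \cdot \frac{1}{61} \left(-429\right) + 4\right)\right) 6 = \left(50 + 11 \left(- \frac{1287}{61} + 4\right)\right) 6 = \left(50 + 11 \left(- \frac{1043}{61}\right)\right) 6 = \left(50 - \frac{11473}{61}\right) 6 = \left(- \frac{8423}{61}\right) 6 = - \frac{50538}{61}$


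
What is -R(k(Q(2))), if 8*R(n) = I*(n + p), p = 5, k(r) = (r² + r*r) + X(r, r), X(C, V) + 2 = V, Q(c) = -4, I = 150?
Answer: -2325/4 ≈ -581.25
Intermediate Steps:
X(C, V) = -2 + V
k(r) = -2 + r + 2*r² (k(r) = (r² + r*r) + (-2 + r) = (r² + r²) + (-2 + r) = 2*r² + (-2 + r) = -2 + r + 2*r²)
R(n) = 375/4 + 75*n/4 (R(n) = (150*(n + 5))/8 = (150*(5 + n))/8 = (750 + 150*n)/8 = 375/4 + 75*n/4)
-R(k(Q(2))) = -(375/4 + 75*(-2 - 4 + 2*(-4)²)/4) = -(375/4 + 75*(-2 - 4 + 2*16)/4) = -(375/4 + 75*(-2 - 4 + 32)/4) = -(375/4 + (75/4)*26) = -(375/4 + 975/2) = -1*2325/4 = -2325/4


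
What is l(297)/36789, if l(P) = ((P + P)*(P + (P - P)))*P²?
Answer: 5187218454/12263 ≈ 4.2300e+5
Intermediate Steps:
l(P) = 2*P⁴ (l(P) = ((2*P)*(P + 0))*P² = ((2*P)*P)*P² = (2*P²)*P² = 2*P⁴)
l(297)/36789 = (2*297⁴)/36789 = (2*7780827681)*(1/36789) = 15561655362*(1/36789) = 5187218454/12263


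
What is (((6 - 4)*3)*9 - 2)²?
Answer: 2704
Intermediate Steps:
(((6 - 4)*3)*9 - 2)² = ((2*3)*9 - 2)² = (6*9 - 2)² = (54 - 2)² = 52² = 2704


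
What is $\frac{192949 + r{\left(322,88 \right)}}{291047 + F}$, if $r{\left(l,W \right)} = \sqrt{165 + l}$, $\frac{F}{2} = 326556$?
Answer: $\frac{192949}{944159} + \frac{\sqrt{487}}{944159} \approx 0.20438$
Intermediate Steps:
$F = 653112$ ($F = 2 \cdot 326556 = 653112$)
$\frac{192949 + r{\left(322,88 \right)}}{291047 + F} = \frac{192949 + \sqrt{165 + 322}}{291047 + 653112} = \frac{192949 + \sqrt{487}}{944159} = \left(192949 + \sqrt{487}\right) \frac{1}{944159} = \frac{192949}{944159} + \frac{\sqrt{487}}{944159}$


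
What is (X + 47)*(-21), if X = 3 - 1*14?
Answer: -756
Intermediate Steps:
X = -11 (X = 3 - 14 = -11)
(X + 47)*(-21) = (-11 + 47)*(-21) = 36*(-21) = -756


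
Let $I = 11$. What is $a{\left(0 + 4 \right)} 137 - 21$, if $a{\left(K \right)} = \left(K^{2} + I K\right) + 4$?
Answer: $8747$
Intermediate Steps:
$a{\left(K \right)} = 4 + K^{2} + 11 K$ ($a{\left(K \right)} = \left(K^{2} + 11 K\right) + 4 = 4 + K^{2} + 11 K$)
$a{\left(0 + 4 \right)} 137 - 21 = \left(4 + \left(0 + 4\right)^{2} + 11 \left(0 + 4\right)\right) 137 - 21 = \left(4 + 4^{2} + 11 \cdot 4\right) 137 - 21 = \left(4 + 16 + 44\right) 137 - 21 = 64 \cdot 137 - 21 = 8768 - 21 = 8747$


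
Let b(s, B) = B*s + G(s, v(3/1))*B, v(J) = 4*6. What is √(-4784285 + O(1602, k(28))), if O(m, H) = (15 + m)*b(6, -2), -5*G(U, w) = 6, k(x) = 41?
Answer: I*√119995205/5 ≈ 2190.8*I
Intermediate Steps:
v(J) = 24
G(U, w) = -6/5 (G(U, w) = -⅕*6 = -6/5)
b(s, B) = -6*B/5 + B*s (b(s, B) = B*s - 6*B/5 = -6*B/5 + B*s)
O(m, H) = -144 - 48*m/5 (O(m, H) = (15 + m)*((⅕)*(-2)*(-6 + 5*6)) = (15 + m)*((⅕)*(-2)*(-6 + 30)) = (15 + m)*((⅕)*(-2)*24) = (15 + m)*(-48/5) = -144 - 48*m/5)
√(-4784285 + O(1602, k(28))) = √(-4784285 + (-144 - 48/5*1602)) = √(-4784285 + (-144 - 76896/5)) = √(-4784285 - 77616/5) = √(-23999041/5) = I*√119995205/5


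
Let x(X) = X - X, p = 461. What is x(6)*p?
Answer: 0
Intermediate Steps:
x(X) = 0
x(6)*p = 0*461 = 0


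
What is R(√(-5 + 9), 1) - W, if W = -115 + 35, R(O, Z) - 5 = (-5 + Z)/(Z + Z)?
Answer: 83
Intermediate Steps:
R(O, Z) = 5 + (-5 + Z)/(2*Z) (R(O, Z) = 5 + (-5 + Z)/(Z + Z) = 5 + (-5 + Z)/((2*Z)) = 5 + (-5 + Z)*(1/(2*Z)) = 5 + (-5 + Z)/(2*Z))
W = -80
R(√(-5 + 9), 1) - W = (½)*(-5 + 11*1)/1 - 1*(-80) = (½)*1*(-5 + 11) + 80 = (½)*1*6 + 80 = 3 + 80 = 83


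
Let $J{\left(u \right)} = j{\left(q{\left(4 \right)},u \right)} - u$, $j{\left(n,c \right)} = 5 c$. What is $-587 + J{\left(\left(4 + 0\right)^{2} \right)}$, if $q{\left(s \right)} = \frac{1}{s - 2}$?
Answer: $-523$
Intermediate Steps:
$q{\left(s \right)} = \frac{1}{-2 + s}$
$J{\left(u \right)} = 4 u$ ($J{\left(u \right)} = 5 u - u = 4 u$)
$-587 + J{\left(\left(4 + 0\right)^{2} \right)} = -587 + 4 \left(4 + 0\right)^{2} = -587 + 4 \cdot 4^{2} = -587 + 4 \cdot 16 = -587 + 64 = -523$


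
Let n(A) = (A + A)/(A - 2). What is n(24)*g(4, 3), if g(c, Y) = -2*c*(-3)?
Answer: 576/11 ≈ 52.364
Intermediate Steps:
n(A) = 2*A/(-2 + A) (n(A) = (2*A)/(-2 + A) = 2*A/(-2 + A))
g(c, Y) = 6*c
n(24)*g(4, 3) = (2*24/(-2 + 24))*(6*4) = (2*24/22)*24 = (2*24*(1/22))*24 = (24/11)*24 = 576/11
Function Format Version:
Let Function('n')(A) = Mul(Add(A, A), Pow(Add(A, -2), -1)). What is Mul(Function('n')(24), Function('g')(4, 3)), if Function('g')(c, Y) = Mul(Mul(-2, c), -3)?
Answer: Rational(576, 11) ≈ 52.364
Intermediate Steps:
Function('n')(A) = Mul(2, A, Pow(Add(-2, A), -1)) (Function('n')(A) = Mul(Mul(2, A), Pow(Add(-2, A), -1)) = Mul(2, A, Pow(Add(-2, A), -1)))
Function('g')(c, Y) = Mul(6, c)
Mul(Function('n')(24), Function('g')(4, 3)) = Mul(Mul(2, 24, Pow(Add(-2, 24), -1)), Mul(6, 4)) = Mul(Mul(2, 24, Pow(22, -1)), 24) = Mul(Mul(2, 24, Rational(1, 22)), 24) = Mul(Rational(24, 11), 24) = Rational(576, 11)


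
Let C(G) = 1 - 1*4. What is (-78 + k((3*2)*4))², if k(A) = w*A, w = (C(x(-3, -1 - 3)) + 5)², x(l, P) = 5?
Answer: 324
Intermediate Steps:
C(G) = -3 (C(G) = 1 - 4 = -3)
w = 4 (w = (-3 + 5)² = 2² = 4)
k(A) = 4*A
(-78 + k((3*2)*4))² = (-78 + 4*((3*2)*4))² = (-78 + 4*(6*4))² = (-78 + 4*24)² = (-78 + 96)² = 18² = 324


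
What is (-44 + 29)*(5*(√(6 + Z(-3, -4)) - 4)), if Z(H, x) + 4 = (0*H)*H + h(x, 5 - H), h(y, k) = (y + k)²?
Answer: 300 - 225*√2 ≈ -18.198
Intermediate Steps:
h(y, k) = (k + y)²
Z(H, x) = -4 + (5 + x - H)² (Z(H, x) = -4 + ((0*H)*H + ((5 - H) + x)²) = -4 + (0*H + (5 + x - H)²) = -4 + (0 + (5 + x - H)²) = -4 + (5 + x - H)²)
(-44 + 29)*(5*(√(6 + Z(-3, -4)) - 4)) = (-44 + 29)*(5*(√(6 + (-4 + (5 - 4 - 1*(-3))²)) - 4)) = -75*(√(6 + (-4 + (5 - 4 + 3)²)) - 4) = -75*(√(6 + (-4 + 4²)) - 4) = -75*(√(6 + (-4 + 16)) - 4) = -75*(√(6 + 12) - 4) = -75*(√18 - 4) = -75*(3*√2 - 4) = -75*(-4 + 3*√2) = -15*(-20 + 15*√2) = 300 - 225*√2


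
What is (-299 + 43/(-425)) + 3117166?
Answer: 1324668432/425 ≈ 3.1169e+6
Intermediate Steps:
(-299 + 43/(-425)) + 3117166 = (-299 - 1/425*43) + 3117166 = (-299 - 43/425) + 3117166 = -127118/425 + 3117166 = 1324668432/425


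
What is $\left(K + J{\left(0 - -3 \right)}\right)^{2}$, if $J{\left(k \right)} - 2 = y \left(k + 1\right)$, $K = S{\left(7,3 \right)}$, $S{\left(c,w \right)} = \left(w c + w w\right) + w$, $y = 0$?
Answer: $1225$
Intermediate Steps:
$S{\left(c,w \right)} = w + w^{2} + c w$ ($S{\left(c,w \right)} = \left(c w + w^{2}\right) + w = \left(w^{2} + c w\right) + w = w + w^{2} + c w$)
$K = 33$ ($K = 3 \left(1 + 7 + 3\right) = 3 \cdot 11 = 33$)
$J{\left(k \right)} = 2$ ($J{\left(k \right)} = 2 + 0 \left(k + 1\right) = 2 + 0 \left(1 + k\right) = 2 + 0 = 2$)
$\left(K + J{\left(0 - -3 \right)}\right)^{2} = \left(33 + 2\right)^{2} = 35^{2} = 1225$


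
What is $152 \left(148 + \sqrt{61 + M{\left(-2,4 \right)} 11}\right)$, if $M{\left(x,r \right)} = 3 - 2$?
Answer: $22496 + 912 \sqrt{2} \approx 23786.0$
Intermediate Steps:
$M{\left(x,r \right)} = 1$ ($M{\left(x,r \right)} = 3 - 2 = 1$)
$152 \left(148 + \sqrt{61 + M{\left(-2,4 \right)} 11}\right) = 152 \left(148 + \sqrt{61 + 1 \cdot 11}\right) = 152 \left(148 + \sqrt{61 + 11}\right) = 152 \left(148 + \sqrt{72}\right) = 152 \left(148 + 6 \sqrt{2}\right) = 22496 + 912 \sqrt{2}$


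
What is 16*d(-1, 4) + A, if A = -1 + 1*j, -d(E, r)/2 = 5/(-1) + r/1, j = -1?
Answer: 30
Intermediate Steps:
d(E, r) = 10 - 2*r (d(E, r) = -2*(5/(-1) + r/1) = -2*(5*(-1) + r*1) = -2*(-5 + r) = 10 - 2*r)
A = -2 (A = -1 + 1*(-1) = -1 - 1 = -2)
16*d(-1, 4) + A = 16*(10 - 2*4) - 2 = 16*(10 - 8) - 2 = 16*2 - 2 = 32 - 2 = 30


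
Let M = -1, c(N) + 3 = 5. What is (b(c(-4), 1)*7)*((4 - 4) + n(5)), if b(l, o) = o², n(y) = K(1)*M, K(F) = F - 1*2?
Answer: 7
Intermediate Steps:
c(N) = 2 (c(N) = -3 + 5 = 2)
K(F) = -2 + F (K(F) = F - 2 = -2 + F)
n(y) = 1 (n(y) = (-2 + 1)*(-1) = -1*(-1) = 1)
(b(c(-4), 1)*7)*((4 - 4) + n(5)) = (1²*7)*((4 - 4) + 1) = (1*7)*(0 + 1) = 7*1 = 7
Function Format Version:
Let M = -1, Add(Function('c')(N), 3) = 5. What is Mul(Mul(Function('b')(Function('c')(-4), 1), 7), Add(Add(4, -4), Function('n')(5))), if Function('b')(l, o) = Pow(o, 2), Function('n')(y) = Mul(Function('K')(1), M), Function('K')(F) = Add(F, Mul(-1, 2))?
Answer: 7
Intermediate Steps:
Function('c')(N) = 2 (Function('c')(N) = Add(-3, 5) = 2)
Function('K')(F) = Add(-2, F) (Function('K')(F) = Add(F, -2) = Add(-2, F))
Function('n')(y) = 1 (Function('n')(y) = Mul(Add(-2, 1), -1) = Mul(-1, -1) = 1)
Mul(Mul(Function('b')(Function('c')(-4), 1), 7), Add(Add(4, -4), Function('n')(5))) = Mul(Mul(Pow(1, 2), 7), Add(Add(4, -4), 1)) = Mul(Mul(1, 7), Add(0, 1)) = Mul(7, 1) = 7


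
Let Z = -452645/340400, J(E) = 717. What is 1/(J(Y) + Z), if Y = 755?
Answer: 68080/48722831 ≈ 0.0013973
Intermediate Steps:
Z = -90529/68080 (Z = -452645*1/340400 = -90529/68080 ≈ -1.3297)
1/(J(Y) + Z) = 1/(717 - 90529/68080) = 1/(48722831/68080) = 68080/48722831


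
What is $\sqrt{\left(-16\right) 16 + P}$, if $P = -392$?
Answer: $18 i \sqrt{2} \approx 25.456 i$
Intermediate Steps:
$\sqrt{\left(-16\right) 16 + P} = \sqrt{\left(-16\right) 16 - 392} = \sqrt{-256 - 392} = \sqrt{-648} = 18 i \sqrt{2}$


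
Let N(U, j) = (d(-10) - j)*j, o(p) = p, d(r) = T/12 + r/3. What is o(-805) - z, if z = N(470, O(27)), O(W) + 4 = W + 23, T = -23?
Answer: 3105/2 ≈ 1552.5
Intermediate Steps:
d(r) = -23/12 + r/3
O(W) = 19 + W (O(W) = -4 + (W + 23) = -4 + (23 + W) = 19 + W)
N(U, j) = j*(-21/4 - j) (N(U, j) = ((-23/12 + (1/3)*(-10)) - j)*j = ((-23/12 - 10/3) - j)*j = (-21/4 - j)*j = j*(-21/4 - j))
z = -4715/2 (z = -(19 + 27)*(21 + 4*(19 + 27))/4 = -1/4*46*(21 + 4*46) = -1/4*46*(21 + 184) = -1/4*46*205 = -4715/2 ≈ -2357.5)
o(-805) - z = -805 - 1*(-4715/2) = -805 + 4715/2 = 3105/2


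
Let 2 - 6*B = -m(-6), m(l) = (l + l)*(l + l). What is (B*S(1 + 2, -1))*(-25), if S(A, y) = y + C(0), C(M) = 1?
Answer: 0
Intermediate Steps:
S(A, y) = 1 + y (S(A, y) = y + 1 = 1 + y)
m(l) = 4*l**2 (m(l) = (2*l)*(2*l) = 4*l**2)
B = 73/3 (B = 1/3 - (-1)*4*(-6)**2/6 = 1/3 - (-1)*4*36/6 = 1/3 - (-1)*144/6 = 1/3 - 1/6*(-144) = 1/3 + 24 = 73/3 ≈ 24.333)
(B*S(1 + 2, -1))*(-25) = (73*(1 - 1)/3)*(-25) = ((73/3)*0)*(-25) = 0*(-25) = 0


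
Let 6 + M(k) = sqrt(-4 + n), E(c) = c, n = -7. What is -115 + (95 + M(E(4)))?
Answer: -26 + I*sqrt(11) ≈ -26.0 + 3.3166*I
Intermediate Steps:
M(k) = -6 + I*sqrt(11) (M(k) = -6 + sqrt(-4 - 7) = -6 + sqrt(-11) = -6 + I*sqrt(11))
-115 + (95 + M(E(4))) = -115 + (95 + (-6 + I*sqrt(11))) = -115 + (89 + I*sqrt(11)) = -26 + I*sqrt(11)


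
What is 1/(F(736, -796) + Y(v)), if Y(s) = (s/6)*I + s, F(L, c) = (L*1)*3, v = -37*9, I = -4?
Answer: 1/2097 ≈ 0.00047687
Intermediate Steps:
v = -333
F(L, c) = 3*L (F(L, c) = L*3 = 3*L)
Y(s) = s/3 (Y(s) = (s/6)*(-4) + s = -2*s/3 + s = s/3)
1/(F(736, -796) + Y(v)) = 1/(3*736 + (⅓)*(-333)) = 1/(2208 - 111) = 1/2097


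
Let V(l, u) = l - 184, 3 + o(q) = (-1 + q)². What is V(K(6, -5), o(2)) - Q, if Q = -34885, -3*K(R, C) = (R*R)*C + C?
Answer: 104288/3 ≈ 34763.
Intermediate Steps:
K(R, C) = -C/3 - C*R²/3 (K(R, C) = -((R*R)*C + C)/3 = -(R²*C + C)/3 = -(C*R² + C)/3 = -(C + C*R²)/3 = -C/3 - C*R²/3)
o(q) = -3 + (-1 + q)²
V(l, u) = -184 + l
V(K(6, -5), o(2)) - Q = (-184 - ⅓*(-5)*(1 + 6²)) - 1*(-34885) = (-184 - ⅓*(-5)*(1 + 36)) + 34885 = (-184 - ⅓*(-5)*37) + 34885 = (-184 + 185/3) + 34885 = -367/3 + 34885 = 104288/3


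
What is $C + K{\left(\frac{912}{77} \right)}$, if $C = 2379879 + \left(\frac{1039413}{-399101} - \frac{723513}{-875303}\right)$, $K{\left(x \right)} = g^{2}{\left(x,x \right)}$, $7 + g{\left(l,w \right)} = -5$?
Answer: $\frac{831423053837544543}{349334302603} \approx 2.38 \cdot 10^{6}$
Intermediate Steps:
$g{\left(l,w \right)} = -12$ ($g{\left(l,w \right)} = -7 - 5 = -12$)
$K{\left(x \right)} = 144$ ($K{\left(x \right)} = \left(-12\right)^{2} = 144$)
$C = \frac{831372749697969711}{349334302603}$ ($C = 2379879 + \left(1039413 \left(- \frac{1}{399101}\right) - - \frac{723513}{875303}\right) = 2379879 + \left(- \frac{1039413}{399101} + \frac{723513}{875303}\right) = 2379879 - \frac{621046555326}{349334302603} = \frac{831372749697969711}{349334302603} \approx 2.3799 \cdot 10^{6}$)
$C + K{\left(\frac{912}{77} \right)} = \frac{831372749697969711}{349334302603} + 144 = \frac{831423053837544543}{349334302603}$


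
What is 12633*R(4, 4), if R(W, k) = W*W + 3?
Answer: 240027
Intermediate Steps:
R(W, k) = 3 + W² (R(W, k) = W² + 3 = 3 + W²)
12633*R(4, 4) = 12633*(3 + 4²) = 12633*(3 + 16) = 12633*19 = 240027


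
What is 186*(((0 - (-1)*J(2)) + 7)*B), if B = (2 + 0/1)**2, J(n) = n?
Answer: 6696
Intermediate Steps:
B = 4 (B = (2 + 0*1)**2 = (2 + 0)**2 = 2**2 = 4)
186*(((0 - (-1)*J(2)) + 7)*B) = 186*(((0 - (-1)*2) + 7)*4) = 186*(((0 - 1*(-2)) + 7)*4) = 186*(((0 + 2) + 7)*4) = 186*((2 + 7)*4) = 186*(9*4) = 186*36 = 6696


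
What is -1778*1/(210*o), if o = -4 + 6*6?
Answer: -127/480 ≈ -0.26458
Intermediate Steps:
o = 32 (o = -4 + 36 = 32)
-1778*1/(210*o) = -1778/((32*(-15))*(-14)) = -1778/((-480*(-14))) = -1778/6720 = -1778*1/6720 = -127/480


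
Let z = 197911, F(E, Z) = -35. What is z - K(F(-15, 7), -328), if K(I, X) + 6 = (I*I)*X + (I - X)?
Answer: 599424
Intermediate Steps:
K(I, X) = -6 + I - X + X*I² (K(I, X) = -6 + ((I*I)*X + (I - X)) = -6 + (I²*X + (I - X)) = -6 + (X*I² + (I - X)) = -6 + (I - X + X*I²) = -6 + I - X + X*I²)
z - K(F(-15, 7), -328) = 197911 - (-6 - 35 - 1*(-328) - 328*(-35)²) = 197911 - (-6 - 35 + 328 - 328*1225) = 197911 - (-6 - 35 + 328 - 401800) = 197911 - 1*(-401513) = 197911 + 401513 = 599424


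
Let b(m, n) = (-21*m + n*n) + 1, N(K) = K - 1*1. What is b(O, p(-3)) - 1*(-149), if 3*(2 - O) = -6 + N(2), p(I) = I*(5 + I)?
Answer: 109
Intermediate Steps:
N(K) = -1 + K (N(K) = K - 1 = -1 + K)
O = 11/3 (O = 2 - (-6 + (-1 + 2))/3 = 2 - (-6 + 1)/3 = 2 - ⅓*(-5) = 2 + 5/3 = 11/3 ≈ 3.6667)
b(m, n) = 1 + n² - 21*m (b(m, n) = (-21*m + n²) + 1 = (n² - 21*m) + 1 = 1 + n² - 21*m)
b(O, p(-3)) - 1*(-149) = (1 + (-3*(5 - 3))² - 21*11/3) - 1*(-149) = (1 + (-3*2)² - 77) + 149 = (1 + (-6)² - 77) + 149 = (1 + 36 - 77) + 149 = -40 + 149 = 109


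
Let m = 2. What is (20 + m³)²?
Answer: 784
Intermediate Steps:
(20 + m³)² = (20 + 2³)² = (20 + 8)² = 28² = 784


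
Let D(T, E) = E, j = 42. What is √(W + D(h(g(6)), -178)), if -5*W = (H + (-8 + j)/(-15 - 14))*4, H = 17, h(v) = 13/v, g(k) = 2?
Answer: I*√4008670/145 ≈ 13.808*I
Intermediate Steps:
W = -1836/145 (W = -(17 + (-8 + 42)/(-15 - 14))*4/5 = -(17 + 34/(-29))*4/5 = -(17 + 34*(-1/29))*4/5 = -(17 - 34/29)*4/5 = -459*4/145 = -⅕*1836/29 = -1836/145 ≈ -12.662)
√(W + D(h(g(6)), -178)) = √(-1836/145 - 178) = √(-27646/145) = I*√4008670/145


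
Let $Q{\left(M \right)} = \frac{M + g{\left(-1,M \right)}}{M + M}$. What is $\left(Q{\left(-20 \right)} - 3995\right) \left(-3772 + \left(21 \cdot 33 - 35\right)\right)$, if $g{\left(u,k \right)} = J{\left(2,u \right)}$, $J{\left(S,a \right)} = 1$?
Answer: $\frac{248779017}{20} \approx 1.2439 \cdot 10^{7}$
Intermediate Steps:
$g{\left(u,k \right)} = 1$
$Q{\left(M \right)} = \frac{1 + M}{2 M}$ ($Q{\left(M \right)} = \frac{M + 1}{M + M} = \frac{1 + M}{2 M}$)
$\left(Q{\left(-20 \right)} - 3995\right) \left(-3772 + \left(21 \cdot 33 - 35\right)\right) = \left(\frac{1 - 20}{2 \left(-20\right)} - 3995\right) \left(-3772 + \left(21 \cdot 33 - 35\right)\right) = \left(\frac{1}{2} \left(- \frac{1}{20}\right) \left(-19\right) - 3995\right) \left(-3772 + \left(693 - 35\right)\right) = \left(\frac{19}{40} - 3995\right) \left(-3772 + 658\right) = \left(- \frac{159781}{40}\right) \left(-3114\right) = \frac{248779017}{20}$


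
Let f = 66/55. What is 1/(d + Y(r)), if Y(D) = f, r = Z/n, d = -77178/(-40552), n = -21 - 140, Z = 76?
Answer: 101380/314601 ≈ 0.32225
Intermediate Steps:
n = -161
d = 38589/20276 (d = -77178*(-1)/40552 = -1*(-38589/20276) = 38589/20276 ≈ 1.9032)
f = 6/5 (f = 66*(1/55) = 6/5 ≈ 1.2000)
r = -76/161 (r = 76/(-161) = 76*(-1/161) = -76/161 ≈ -0.47205)
Y(D) = 6/5
1/(d + Y(r)) = 1/(38589/20276 + 6/5) = 1/(314601/101380) = 101380/314601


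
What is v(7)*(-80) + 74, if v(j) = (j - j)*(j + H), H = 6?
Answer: 74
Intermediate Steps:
v(j) = 0 (v(j) = (j - j)*(j + 6) = 0*(6 + j) = 0)
v(7)*(-80) + 74 = 0*(-80) + 74 = 0 + 74 = 74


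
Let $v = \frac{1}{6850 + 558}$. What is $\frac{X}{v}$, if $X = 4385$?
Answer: $32484080$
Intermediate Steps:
$v = \frac{1}{7408} \approx 0.00013499$
$\frac{X}{v} = 4385 \frac{1}{\frac{1}{7408}} = 4385 \cdot 7408 = 32484080$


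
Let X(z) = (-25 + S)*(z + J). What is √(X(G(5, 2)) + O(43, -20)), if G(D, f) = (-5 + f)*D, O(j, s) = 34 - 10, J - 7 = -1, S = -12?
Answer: √357 ≈ 18.894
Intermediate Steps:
J = 6 (J = 7 - 1 = 6)
O(j, s) = 24
G(D, f) = D*(-5 + f)
X(z) = -222 - 37*z (X(z) = (-25 - 12)*(z + 6) = -37*(6 + z) = -222 - 37*z)
√(X(G(5, 2)) + O(43, -20)) = √((-222 - 185*(-5 + 2)) + 24) = √((-222 - 185*(-3)) + 24) = √((-222 - 37*(-15)) + 24) = √((-222 + 555) + 24) = √(333 + 24) = √357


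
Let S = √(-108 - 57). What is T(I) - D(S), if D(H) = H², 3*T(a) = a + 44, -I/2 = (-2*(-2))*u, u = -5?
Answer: 193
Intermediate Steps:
I = 40 (I = -2*(-2*(-2))*(-5) = -8*(-5) = -2*(-20) = 40)
S = I*√165 (S = √(-165) = I*√165 ≈ 12.845*I)
T(a) = 44/3 + a/3 (T(a) = (a + 44)/3 = (44 + a)/3 = 44/3 + a/3)
T(I) - D(S) = (44/3 + (⅓)*40) - (I*√165)² = (44/3 + 40/3) - 1*(-165) = 28 + 165 = 193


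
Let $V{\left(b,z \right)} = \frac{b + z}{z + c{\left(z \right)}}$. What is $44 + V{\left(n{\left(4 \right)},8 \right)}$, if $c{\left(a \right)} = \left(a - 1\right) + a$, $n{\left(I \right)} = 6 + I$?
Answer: $\frac{1030}{23} \approx 44.783$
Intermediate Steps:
$c{\left(a \right)} = -1 + 2 a$ ($c{\left(a \right)} = \left(-1 + a\right) + a = -1 + 2 a$)
$V{\left(b,z \right)} = \frac{b + z}{-1 + 3 z}$ ($V{\left(b,z \right)} = \frac{b + z}{z + \left(-1 + 2 z\right)} = \frac{b + z}{-1 + 3 z}$)
$44 + V{\left(n{\left(4 \right)},8 \right)} = 44 + \frac{\left(6 + 4\right) + 8}{-1 + 3 \cdot 8} = 44 + \frac{10 + 8}{-1 + 24} = 44 + \frac{1}{23} \cdot 18 = 44 + \frac{18}{23} = \frac{1030}{23}$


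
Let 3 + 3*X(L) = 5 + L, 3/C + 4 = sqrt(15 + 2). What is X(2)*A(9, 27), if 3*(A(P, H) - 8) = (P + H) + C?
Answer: 32 + 4*sqrt(17)/3 ≈ 37.497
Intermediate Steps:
C = 3/(-4 + sqrt(17)) (C = 3/(-4 + sqrt(15 + 2)) = 3/(-4 + sqrt(17)) ≈ 24.369)
X(L) = 2/3 + L/3 (X(L) = -1 + (5 + L)/3 = -1 + (5/3 + L/3) = 2/3 + L/3)
A(P, H) = 12 + sqrt(17) + H/3 + P/3 (A(P, H) = 8 + ((P + H) + (12 + 3*sqrt(17)))/3 = 8 + ((H + P) + (12 + 3*sqrt(17)))/3 = 8 + (12 + H + P + 3*sqrt(17))/3 = 8 + (4 + sqrt(17) + H/3 + P/3) = 12 + sqrt(17) + H/3 + P/3)
X(2)*A(9, 27) = (2/3 + (1/3)*2)*(12 + sqrt(17) + (1/3)*27 + (1/3)*9) = (2/3 + 2/3)*(12 + sqrt(17) + 9 + 3) = 4*(24 + sqrt(17))/3 = 32 + 4*sqrt(17)/3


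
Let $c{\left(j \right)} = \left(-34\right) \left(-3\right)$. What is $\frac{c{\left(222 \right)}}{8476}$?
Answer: $\frac{51}{4238} \approx 0.012034$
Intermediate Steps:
$c{\left(j \right)} = 102$
$\frac{c{\left(222 \right)}}{8476} = \frac{102}{8476} = 102 \cdot \frac{1}{8476} = \frac{51}{4238}$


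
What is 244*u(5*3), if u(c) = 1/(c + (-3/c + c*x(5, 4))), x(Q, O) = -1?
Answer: -1220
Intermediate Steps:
u(c) = -c/3 (u(c) = 1/(c + (-3/c + c*(-1))) = 1/(c + (-3/c - c)) = 1/(c + (-c - 3/c)) = 1/(-3/c) = -c/3)
244*u(5*3) = 244*(-5*3/3) = 244*(-⅓*15) = 244*(-5) = -1220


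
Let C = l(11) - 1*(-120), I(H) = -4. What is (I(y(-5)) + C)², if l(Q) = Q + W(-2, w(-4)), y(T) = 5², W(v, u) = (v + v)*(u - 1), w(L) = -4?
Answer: 21609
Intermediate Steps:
W(v, u) = 2*v*(-1 + u) (W(v, u) = (2*v)*(-1 + u) = 2*v*(-1 + u))
y(T) = 25
l(Q) = 20 + Q (l(Q) = Q + 2*(-2)*(-1 - 4) = Q + 2*(-2)*(-5) = Q + 20 = 20 + Q)
C = 151 (C = (20 + 11) - 1*(-120) = 31 + 120 = 151)
(I(y(-5)) + C)² = (-4 + 151)² = 147² = 21609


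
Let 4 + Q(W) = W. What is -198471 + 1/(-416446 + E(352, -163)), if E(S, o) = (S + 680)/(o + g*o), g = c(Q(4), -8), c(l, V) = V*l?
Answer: -13472554834993/67881730 ≈ -1.9847e+5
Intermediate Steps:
Q(W) = -4 + W
g = 0 (g = -8*(-4 + 4) = -8*0 = 0)
E(S, o) = (680 + S)/o (E(S, o) = (S + 680)/(o + 0*o) = (680 + S)/(o + 0) = (680 + S)/o)
-198471 + 1/(-416446 + E(352, -163)) = -198471 + 1/(-416446 + (680 + 352)/(-163)) = -198471 + 1/(-416446 - 1/163*1032) = -198471 + 1/(-416446 - 1032/163) = -198471 + 1/(-67881730/163) = -198471 - 163/67881730 = -13472554834993/67881730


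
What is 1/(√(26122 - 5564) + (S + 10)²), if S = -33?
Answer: 529/259283 - √20558/259283 ≈ 0.0014873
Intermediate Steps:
1/(√(26122 - 5564) + (S + 10)²) = 1/(√(26122 - 5564) + (-33 + 10)²) = 1/(√20558 + (-23)²) = 1/(√20558 + 529) = 1/(529 + √20558)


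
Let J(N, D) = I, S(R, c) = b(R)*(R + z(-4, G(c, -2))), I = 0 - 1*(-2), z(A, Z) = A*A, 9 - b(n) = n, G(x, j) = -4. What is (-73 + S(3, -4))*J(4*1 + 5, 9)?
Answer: 82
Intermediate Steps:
b(n) = 9 - n
z(A, Z) = A²
I = 2 (I = 0 + 2 = 2)
S(R, c) = (9 - R)*(16 + R) (S(R, c) = (9 - R)*(R + (-4)²) = (9 - R)*(R + 16) = (9 - R)*(16 + R))
J(N, D) = 2
(-73 + S(3, -4))*J(4*1 + 5, 9) = (-73 - (-9 + 3)*(16 + 3))*2 = (-73 - 1*(-6)*19)*2 = (-73 + 114)*2 = 41*2 = 82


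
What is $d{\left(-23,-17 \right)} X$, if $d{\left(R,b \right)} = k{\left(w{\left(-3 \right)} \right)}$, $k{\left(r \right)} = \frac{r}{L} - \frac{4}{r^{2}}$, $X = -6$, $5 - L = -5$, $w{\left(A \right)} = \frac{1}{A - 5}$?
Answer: $\frac{61443}{40} \approx 1536.1$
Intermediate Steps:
$w{\left(A \right)} = \frac{1}{-5 + A}$
$L = 10$ ($L = 5 - -5 = 5 + 5 = 10$)
$k{\left(r \right)} = - \frac{4}{r^{2}} + \frac{r}{10}$ ($k{\left(r \right)} = \frac{r}{10} - \frac{4}{r^{2}} = - \frac{4}{r^{2}} + \frac{r}{10}$)
$d{\left(R,b \right)} = - \frac{20481}{80}$ ($d{\left(R,b \right)} = - \frac{4}{\frac{1}{\left(-5 - 3\right)^{2}}} + \frac{1}{10 \left(-5 - 3\right)} = - \frac{4}{\frac{1}{64}} + \frac{1}{10 \left(-8\right)} = - \frac{4}{\frac{1}{64}} + \frac{1}{10} \left(- \frac{1}{8}\right) = \left(-4\right) 64 - \frac{1}{80} = -256 - \frac{1}{80} = - \frac{20481}{80}$)
$d{\left(-23,-17 \right)} X = \left(- \frac{20481}{80}\right) \left(-6\right) = \frac{61443}{40}$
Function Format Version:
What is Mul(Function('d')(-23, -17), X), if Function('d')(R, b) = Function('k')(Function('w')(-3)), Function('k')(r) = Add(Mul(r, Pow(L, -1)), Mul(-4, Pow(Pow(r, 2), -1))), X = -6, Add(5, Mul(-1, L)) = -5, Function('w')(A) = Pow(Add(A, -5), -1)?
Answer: Rational(61443, 40) ≈ 1536.1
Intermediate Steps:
Function('w')(A) = Pow(Add(-5, A), -1)
L = 10 (L = Add(5, Mul(-1, -5)) = Add(5, 5) = 10)
Function('k')(r) = Add(Mul(-4, Pow(r, -2)), Mul(Rational(1, 10), r)) (Function('k')(r) = Add(Mul(r, Pow(10, -1)), Mul(-4, Pow(Pow(r, 2), -1))) = Add(Mul(r, Rational(1, 10)), Mul(-4, Pow(r, -2))) = Add(Mul(Rational(1, 10), r), Mul(-4, Pow(r, -2))) = Add(Mul(-4, Pow(r, -2)), Mul(Rational(1, 10), r)))
Function('d')(R, b) = Rational(-20481, 80) (Function('d')(R, b) = Add(Mul(-4, Pow(Pow(Add(-5, -3), -1), -2)), Mul(Rational(1, 10), Pow(Add(-5, -3), -1))) = Add(Mul(-4, Pow(Pow(-8, -1), -2)), Mul(Rational(1, 10), Pow(-8, -1))) = Add(Mul(-4, Pow(Rational(-1, 8), -2)), Mul(Rational(1, 10), Rational(-1, 8))) = Add(Mul(-4, 64), Rational(-1, 80)) = Add(-256, Rational(-1, 80)) = Rational(-20481, 80))
Mul(Function('d')(-23, -17), X) = Mul(Rational(-20481, 80), -6) = Rational(61443, 40)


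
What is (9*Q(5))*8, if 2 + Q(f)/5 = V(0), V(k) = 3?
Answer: 360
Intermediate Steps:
Q(f) = 5 (Q(f) = -10 + 5*3 = -10 + 15 = 5)
(9*Q(5))*8 = (9*5)*8 = 45*8 = 360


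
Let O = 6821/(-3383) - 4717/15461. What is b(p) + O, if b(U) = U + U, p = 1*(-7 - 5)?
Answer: -1376726604/52304563 ≈ -26.321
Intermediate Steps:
O = -121417092/52304563 (O = 6821*(-1/3383) - 4717*1/15461 = -6821/3383 - 4717/15461 = -121417092/52304563 ≈ -2.3213)
p = -12 (p = 1*(-12) = -12)
b(U) = 2*U
b(p) + O = 2*(-12) - 121417092/52304563 = -24 - 121417092/52304563 = -1376726604/52304563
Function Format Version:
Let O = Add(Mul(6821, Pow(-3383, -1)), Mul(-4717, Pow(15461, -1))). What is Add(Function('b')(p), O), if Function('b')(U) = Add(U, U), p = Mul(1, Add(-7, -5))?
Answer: Rational(-1376726604, 52304563) ≈ -26.321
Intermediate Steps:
O = Rational(-121417092, 52304563) (O = Add(Mul(6821, Rational(-1, 3383)), Mul(-4717, Rational(1, 15461))) = Add(Rational(-6821, 3383), Rational(-4717, 15461)) = Rational(-121417092, 52304563) ≈ -2.3213)
p = -12 (p = Mul(1, -12) = -12)
Function('b')(U) = Mul(2, U)
Add(Function('b')(p), O) = Add(Mul(2, -12), Rational(-121417092, 52304563)) = Add(-24, Rational(-121417092, 52304563)) = Rational(-1376726604, 52304563)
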